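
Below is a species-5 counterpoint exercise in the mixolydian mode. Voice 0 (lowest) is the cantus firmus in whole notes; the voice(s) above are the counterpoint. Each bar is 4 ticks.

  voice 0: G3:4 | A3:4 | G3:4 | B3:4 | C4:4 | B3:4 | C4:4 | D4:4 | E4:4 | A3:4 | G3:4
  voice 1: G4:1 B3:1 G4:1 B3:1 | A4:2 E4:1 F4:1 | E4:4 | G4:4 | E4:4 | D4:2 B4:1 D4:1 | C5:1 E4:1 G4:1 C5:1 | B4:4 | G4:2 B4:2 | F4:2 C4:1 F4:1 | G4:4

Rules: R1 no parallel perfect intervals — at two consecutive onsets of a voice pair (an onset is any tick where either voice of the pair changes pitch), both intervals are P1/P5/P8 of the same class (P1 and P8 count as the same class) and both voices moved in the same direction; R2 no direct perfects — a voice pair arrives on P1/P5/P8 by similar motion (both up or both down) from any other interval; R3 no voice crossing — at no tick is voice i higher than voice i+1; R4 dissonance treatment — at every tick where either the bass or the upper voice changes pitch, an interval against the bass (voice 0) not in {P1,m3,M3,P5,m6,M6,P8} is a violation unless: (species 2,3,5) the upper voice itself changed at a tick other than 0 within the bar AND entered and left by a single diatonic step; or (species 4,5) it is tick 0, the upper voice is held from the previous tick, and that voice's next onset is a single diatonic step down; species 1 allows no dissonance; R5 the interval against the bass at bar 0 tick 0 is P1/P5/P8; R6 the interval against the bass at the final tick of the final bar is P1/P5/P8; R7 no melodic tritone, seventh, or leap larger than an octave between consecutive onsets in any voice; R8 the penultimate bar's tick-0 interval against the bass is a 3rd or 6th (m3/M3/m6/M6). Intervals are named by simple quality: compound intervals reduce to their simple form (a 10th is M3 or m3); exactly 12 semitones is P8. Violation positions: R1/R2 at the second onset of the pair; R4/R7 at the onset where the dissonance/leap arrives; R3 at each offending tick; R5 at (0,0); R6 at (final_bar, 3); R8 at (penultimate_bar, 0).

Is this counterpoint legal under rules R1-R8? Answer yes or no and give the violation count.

No (5 violations)

bar 0: v0=G3 v1=G4 (P8)
bar 1: v0=A3 v1=A4 (P8)
bar 2: v0=G3 v1=E4 (M6)
bar 3: v0=B3 v1=G4 (m6)
bar 4: v0=C4 v1=E4 (M3)
bar 5: v0=B3 v1=D4 (m3)
bar 6: v0=C4 v1=C5 (P8)
bar 7: v0=D4 v1=B4 (M6)
bar 8: v0=E4 v1=G4 (m3)
bar 9: v0=A3 v1=F4 (m6)
bar 10: v0=G3 v1=G4 (P8)
  R2 @ bar1.0: G3/B3 M3 -> A3/A4 P8 similar
  R7 @ bar1.0: B3->A4 leap 10st
  R2 @ bar6.0: B3/D4 m3 -> C4/C5 P8 similar
  R7 @ bar6.0: D4->C5 leap 10st
  R7 @ bar9.0: B4->F4 leap 6st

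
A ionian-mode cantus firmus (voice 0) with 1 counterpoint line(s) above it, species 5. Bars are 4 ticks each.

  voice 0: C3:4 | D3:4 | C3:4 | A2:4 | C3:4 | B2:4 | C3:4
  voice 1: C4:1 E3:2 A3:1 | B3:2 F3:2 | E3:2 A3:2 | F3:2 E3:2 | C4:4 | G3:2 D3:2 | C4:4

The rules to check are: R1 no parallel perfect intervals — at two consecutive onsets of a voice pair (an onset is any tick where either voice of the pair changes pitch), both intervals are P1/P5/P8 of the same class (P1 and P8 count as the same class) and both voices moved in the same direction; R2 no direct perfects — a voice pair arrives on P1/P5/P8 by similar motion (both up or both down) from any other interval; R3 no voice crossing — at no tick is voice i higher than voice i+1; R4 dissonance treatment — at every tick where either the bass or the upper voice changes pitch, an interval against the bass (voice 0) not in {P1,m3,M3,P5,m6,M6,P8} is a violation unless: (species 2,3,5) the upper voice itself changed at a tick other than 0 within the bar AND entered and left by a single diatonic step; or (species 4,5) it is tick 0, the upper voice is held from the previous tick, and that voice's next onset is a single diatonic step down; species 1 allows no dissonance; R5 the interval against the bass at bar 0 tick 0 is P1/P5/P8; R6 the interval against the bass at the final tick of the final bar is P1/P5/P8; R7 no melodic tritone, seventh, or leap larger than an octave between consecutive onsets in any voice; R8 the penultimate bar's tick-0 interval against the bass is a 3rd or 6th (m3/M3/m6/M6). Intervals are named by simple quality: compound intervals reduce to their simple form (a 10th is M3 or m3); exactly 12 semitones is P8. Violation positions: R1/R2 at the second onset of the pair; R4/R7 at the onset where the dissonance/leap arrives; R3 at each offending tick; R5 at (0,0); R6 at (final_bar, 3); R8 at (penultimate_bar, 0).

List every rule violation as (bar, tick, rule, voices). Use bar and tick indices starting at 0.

bar 0: v0=C3 v1=C4 downbeat P8
bar 1: v0=D3 v1=B3 downbeat M6
bar 2: v0=C3 v1=E3 downbeat M3
bar 3: v0=A2 v1=F3 downbeat m6
bar 4: v0=C3 v1=C4 downbeat P8
bar 5: v0=B2 v1=G3 downbeat m6
bar 6: v0=C3 v1=C4 downbeat P8
  -> R7 @ bar 1 tick 2 v(1,): B3->F3 leap 6st
  -> R2 @ bar 4 tick 0 v(0, 1): A2/E3 P5 -> C3/C4 P8 similar
  -> R2 @ bar 6 tick 0 v(0, 1): B2/D3 m3 -> C3/C4 P8 similar
  -> R7 @ bar 6 tick 0 v(1,): D3->C4 leap 10st

(1, 2, R7, (1,))
(4, 0, R2, (0, 1))
(6, 0, R2, (0, 1))
(6, 0, R7, (1,))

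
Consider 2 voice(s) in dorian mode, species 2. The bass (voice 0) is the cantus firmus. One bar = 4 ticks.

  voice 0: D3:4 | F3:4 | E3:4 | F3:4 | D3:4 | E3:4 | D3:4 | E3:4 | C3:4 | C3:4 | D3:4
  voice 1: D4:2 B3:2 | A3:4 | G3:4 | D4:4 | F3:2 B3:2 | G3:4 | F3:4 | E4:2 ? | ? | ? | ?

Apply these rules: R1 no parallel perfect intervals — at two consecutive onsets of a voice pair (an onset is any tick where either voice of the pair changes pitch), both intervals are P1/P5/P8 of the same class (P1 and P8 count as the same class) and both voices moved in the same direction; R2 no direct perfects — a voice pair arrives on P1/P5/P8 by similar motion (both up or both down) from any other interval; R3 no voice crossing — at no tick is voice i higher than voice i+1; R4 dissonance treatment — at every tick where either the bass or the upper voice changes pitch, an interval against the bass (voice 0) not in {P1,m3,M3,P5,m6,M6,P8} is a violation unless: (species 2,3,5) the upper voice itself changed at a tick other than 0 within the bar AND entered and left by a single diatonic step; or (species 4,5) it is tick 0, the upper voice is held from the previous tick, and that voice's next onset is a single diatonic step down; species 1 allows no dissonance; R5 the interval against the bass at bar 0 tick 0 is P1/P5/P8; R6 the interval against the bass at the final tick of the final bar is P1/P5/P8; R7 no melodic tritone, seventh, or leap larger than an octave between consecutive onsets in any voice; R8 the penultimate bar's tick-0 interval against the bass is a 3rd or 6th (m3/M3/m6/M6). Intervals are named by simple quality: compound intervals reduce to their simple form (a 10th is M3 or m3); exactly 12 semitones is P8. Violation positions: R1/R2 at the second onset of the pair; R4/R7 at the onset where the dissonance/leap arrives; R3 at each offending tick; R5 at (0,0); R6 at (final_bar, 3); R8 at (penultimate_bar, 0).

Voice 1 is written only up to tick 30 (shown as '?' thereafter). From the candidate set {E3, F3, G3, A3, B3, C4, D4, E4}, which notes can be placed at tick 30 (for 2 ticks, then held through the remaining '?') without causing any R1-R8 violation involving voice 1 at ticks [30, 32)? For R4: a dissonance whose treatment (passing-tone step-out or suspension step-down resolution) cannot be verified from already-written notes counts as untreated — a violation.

{B3, C4, E3, E4, G3}

E3: legal
F3: violates R4,R7
G3: legal
A3: violates R4
B3: legal
C4: legal
D4: violates R4
E4: legal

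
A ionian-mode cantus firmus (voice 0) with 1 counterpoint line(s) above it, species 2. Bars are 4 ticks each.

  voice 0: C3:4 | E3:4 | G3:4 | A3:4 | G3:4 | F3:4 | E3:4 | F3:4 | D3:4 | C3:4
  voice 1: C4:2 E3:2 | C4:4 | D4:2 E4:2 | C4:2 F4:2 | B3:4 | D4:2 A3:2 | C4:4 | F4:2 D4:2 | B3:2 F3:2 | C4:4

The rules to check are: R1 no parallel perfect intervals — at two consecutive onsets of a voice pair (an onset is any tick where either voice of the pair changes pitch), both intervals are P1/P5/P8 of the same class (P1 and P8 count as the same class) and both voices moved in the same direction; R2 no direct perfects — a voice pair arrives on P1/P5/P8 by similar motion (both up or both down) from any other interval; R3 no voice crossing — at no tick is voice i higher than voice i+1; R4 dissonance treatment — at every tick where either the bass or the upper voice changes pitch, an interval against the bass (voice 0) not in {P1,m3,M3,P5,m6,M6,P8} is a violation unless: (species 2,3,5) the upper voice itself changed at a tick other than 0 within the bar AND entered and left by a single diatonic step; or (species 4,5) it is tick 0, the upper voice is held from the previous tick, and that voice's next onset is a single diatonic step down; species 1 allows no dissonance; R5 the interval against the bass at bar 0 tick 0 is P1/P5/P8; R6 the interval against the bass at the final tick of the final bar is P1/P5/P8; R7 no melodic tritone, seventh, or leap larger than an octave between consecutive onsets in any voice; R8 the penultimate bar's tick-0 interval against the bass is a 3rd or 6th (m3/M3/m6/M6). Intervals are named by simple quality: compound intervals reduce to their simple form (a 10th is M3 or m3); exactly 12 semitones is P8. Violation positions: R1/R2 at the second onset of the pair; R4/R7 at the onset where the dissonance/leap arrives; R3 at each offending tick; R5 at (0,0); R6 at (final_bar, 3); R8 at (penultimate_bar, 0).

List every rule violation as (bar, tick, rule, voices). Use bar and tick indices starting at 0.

bar 0: v0=C3 v1=C4 downbeat P8
bar 1: v0=E3 v1=C4 downbeat m6
bar 2: v0=G3 v1=D4 downbeat P5
bar 3: v0=A3 v1=C4 downbeat m3
bar 4: v0=G3 v1=B3 downbeat M3
bar 5: v0=F3 v1=D4 downbeat M6
bar 6: v0=E3 v1=C4 downbeat m6
bar 7: v0=F3 v1=F4 downbeat P8
bar 8: v0=D3 v1=B3 downbeat M6
bar 9: v0=C3 v1=C4 downbeat P8
  -> R2 @ bar 2 tick 0 v(0, 1): E3/C4 m6 -> G3/D4 P5 similar
  -> R7 @ bar 4 tick 0 v(1,): F4->B3 leap 6st
  -> R2 @ bar 7 tick 0 v(0, 1): E3/C4 m6 -> F3/F4 P8 similar
  -> R7 @ bar 8 tick 2 v(1,): B3->F3 leap 6st

(2, 0, R2, (0, 1))
(4, 0, R7, (1,))
(7, 0, R2, (0, 1))
(8, 2, R7, (1,))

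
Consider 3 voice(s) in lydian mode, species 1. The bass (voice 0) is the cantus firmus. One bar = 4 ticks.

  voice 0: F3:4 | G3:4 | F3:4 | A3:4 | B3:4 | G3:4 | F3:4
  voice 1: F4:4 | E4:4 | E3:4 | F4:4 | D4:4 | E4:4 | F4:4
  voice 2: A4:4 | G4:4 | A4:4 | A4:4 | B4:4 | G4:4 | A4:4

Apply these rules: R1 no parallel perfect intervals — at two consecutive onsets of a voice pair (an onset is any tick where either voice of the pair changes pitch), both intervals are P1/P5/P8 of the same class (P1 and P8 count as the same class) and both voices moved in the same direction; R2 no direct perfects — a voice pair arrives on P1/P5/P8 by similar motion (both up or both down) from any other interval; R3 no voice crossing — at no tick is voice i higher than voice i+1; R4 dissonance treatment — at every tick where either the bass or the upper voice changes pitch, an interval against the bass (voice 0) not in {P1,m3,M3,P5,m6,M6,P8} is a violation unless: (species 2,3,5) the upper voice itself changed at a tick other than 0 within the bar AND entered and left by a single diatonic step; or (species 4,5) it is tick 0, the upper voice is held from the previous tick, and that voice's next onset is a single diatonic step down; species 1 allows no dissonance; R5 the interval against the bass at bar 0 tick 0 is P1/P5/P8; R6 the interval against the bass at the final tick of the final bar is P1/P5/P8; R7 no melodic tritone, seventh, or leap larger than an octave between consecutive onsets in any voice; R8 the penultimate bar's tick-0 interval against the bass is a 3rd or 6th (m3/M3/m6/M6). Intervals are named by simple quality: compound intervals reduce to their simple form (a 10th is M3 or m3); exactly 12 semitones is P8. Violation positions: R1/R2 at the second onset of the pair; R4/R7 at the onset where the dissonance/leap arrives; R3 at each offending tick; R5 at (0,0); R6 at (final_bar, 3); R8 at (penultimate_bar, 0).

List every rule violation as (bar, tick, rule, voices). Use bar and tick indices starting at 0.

(0, 0, R5, (0, 2))
(2, 0, R3, (0, 1))
(2, 0, R4, (0, 1))
(2, 1, R3, (0, 1))
(2, 2, R3, (0, 1))
(2, 3, R3, (0, 1))
(3, 0, R7, (1,))
(4, 0, R1, (0, 2))
(5, 0, R1, (0, 2))
(5, 0, R8, (0, 2))
(6, 3, R6, (0, 2))

bar 0: v0=F3 v1=F4 v2=A4 downbeat M3
bar 1: v0=G3 v1=E4 v2=G4 downbeat P8
bar 2: v0=F3 v1=E3 v2=A4 downbeat M3
bar 3: v0=A3 v1=F4 v2=A4 downbeat P8
bar 4: v0=B3 v1=D4 v2=B4 downbeat P8
bar 5: v0=G3 v1=E4 v2=G4 downbeat P8
bar 6: v0=F3 v1=F4 v2=A4 downbeat M3
  -> R5 @ bar 0 tick 0 v(0, 2): opens on M3
  -> R3 @ bar 2 tick 0 v(0, 1): F3 above E3
  -> R4 @ bar 2 tick 0 v(0, 1): F3/E3 m2 untreated
  -> R3 @ bar 2 tick 1 v(0, 1): F3 above E3
  -> R3 @ bar 2 tick 2 v(0, 1): F3 above E3
  -> R3 @ bar 2 tick 3 v(0, 1): F3 above E3
  -> R7 @ bar 3 tick 0 v(1,): E3->F4 leap 13st
  -> R1 @ bar 4 tick 0 v(0, 2): A3/A4 P8 -> B3/B4 P8 similar
  -> R1 @ bar 5 tick 0 v(0, 2): B3/B4 P8 -> G3/G4 P8 similar
  -> R8 @ bar 5 tick 0 v(0, 2): penult P8 not 3rd/6th
  -> R6 @ bar 6 tick 3 v(0, 2): closes on M3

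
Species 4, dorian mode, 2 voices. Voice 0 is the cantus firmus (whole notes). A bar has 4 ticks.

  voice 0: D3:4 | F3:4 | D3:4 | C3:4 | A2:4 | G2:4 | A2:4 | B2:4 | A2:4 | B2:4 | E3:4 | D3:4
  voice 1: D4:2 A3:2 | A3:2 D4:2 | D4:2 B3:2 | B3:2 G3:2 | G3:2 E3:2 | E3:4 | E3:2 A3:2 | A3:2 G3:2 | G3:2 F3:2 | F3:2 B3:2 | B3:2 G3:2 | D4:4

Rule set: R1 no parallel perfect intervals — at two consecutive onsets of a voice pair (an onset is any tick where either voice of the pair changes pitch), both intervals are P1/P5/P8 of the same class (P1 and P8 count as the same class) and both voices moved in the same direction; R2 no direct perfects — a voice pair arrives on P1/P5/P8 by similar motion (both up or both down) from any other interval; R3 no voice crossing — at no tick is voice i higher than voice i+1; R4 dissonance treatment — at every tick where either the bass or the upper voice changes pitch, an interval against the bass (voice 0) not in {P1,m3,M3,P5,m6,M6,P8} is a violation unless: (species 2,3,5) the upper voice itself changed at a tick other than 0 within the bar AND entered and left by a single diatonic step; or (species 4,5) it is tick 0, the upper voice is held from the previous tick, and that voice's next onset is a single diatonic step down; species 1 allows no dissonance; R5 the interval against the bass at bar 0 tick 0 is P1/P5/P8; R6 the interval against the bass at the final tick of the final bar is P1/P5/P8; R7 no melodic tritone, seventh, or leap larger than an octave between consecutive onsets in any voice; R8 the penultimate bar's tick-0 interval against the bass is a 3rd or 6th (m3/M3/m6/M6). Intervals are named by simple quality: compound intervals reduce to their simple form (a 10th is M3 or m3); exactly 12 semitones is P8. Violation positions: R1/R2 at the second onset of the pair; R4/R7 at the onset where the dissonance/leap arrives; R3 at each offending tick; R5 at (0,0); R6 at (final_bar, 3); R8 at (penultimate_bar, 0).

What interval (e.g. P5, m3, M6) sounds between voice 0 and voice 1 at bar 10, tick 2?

voice 0=E3 voice 1=G3 -> m3

m3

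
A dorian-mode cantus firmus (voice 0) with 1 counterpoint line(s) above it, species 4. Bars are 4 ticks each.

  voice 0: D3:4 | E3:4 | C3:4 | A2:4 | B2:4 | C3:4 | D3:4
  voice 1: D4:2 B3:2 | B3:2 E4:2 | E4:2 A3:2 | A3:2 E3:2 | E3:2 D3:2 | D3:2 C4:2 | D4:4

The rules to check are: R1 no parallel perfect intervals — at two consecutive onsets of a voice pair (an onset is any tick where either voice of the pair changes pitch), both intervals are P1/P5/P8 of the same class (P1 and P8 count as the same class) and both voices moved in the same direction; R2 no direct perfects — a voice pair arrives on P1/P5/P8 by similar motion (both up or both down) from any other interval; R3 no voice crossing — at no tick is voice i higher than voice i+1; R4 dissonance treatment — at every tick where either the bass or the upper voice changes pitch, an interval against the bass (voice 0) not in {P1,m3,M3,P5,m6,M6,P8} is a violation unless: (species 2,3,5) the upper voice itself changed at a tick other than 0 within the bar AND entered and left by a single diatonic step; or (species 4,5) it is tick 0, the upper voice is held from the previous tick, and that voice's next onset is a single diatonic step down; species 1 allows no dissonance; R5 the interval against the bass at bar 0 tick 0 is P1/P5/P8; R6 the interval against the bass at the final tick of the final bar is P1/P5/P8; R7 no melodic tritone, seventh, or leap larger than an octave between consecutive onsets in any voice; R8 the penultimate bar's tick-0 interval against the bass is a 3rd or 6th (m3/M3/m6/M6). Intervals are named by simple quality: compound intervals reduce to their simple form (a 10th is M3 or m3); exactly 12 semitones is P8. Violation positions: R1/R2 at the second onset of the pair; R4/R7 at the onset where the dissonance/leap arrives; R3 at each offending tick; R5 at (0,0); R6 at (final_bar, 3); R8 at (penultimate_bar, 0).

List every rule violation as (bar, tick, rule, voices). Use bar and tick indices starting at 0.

(5, 0, R4, (0, 1))
(5, 0, R8, (0, 1))
(5, 2, R7, (1,))
(6, 0, R1, (0, 1))

bar 0: v0=D3 v1=D4 downbeat P8
bar 1: v0=E3 v1=B3 downbeat P5
bar 2: v0=C3 v1=E4 downbeat M3
bar 3: v0=A2 v1=A3 downbeat P8
bar 4: v0=B2 v1=E3 downbeat P4
bar 5: v0=C3 v1=D3 downbeat M2
bar 6: v0=D3 v1=D4 downbeat P8
  -> R4 @ bar 5 tick 0 v(0, 1): C3/D3 M2 untreated
  -> R8 @ bar 5 tick 0 v(0, 1): penult M2 not 3rd/6th
  -> R7 @ bar 5 tick 2 v(1,): D3->C4 leap 10st
  -> R1 @ bar 6 tick 0 v(0, 1): C3/C4 P8 -> D3/D4 P8 similar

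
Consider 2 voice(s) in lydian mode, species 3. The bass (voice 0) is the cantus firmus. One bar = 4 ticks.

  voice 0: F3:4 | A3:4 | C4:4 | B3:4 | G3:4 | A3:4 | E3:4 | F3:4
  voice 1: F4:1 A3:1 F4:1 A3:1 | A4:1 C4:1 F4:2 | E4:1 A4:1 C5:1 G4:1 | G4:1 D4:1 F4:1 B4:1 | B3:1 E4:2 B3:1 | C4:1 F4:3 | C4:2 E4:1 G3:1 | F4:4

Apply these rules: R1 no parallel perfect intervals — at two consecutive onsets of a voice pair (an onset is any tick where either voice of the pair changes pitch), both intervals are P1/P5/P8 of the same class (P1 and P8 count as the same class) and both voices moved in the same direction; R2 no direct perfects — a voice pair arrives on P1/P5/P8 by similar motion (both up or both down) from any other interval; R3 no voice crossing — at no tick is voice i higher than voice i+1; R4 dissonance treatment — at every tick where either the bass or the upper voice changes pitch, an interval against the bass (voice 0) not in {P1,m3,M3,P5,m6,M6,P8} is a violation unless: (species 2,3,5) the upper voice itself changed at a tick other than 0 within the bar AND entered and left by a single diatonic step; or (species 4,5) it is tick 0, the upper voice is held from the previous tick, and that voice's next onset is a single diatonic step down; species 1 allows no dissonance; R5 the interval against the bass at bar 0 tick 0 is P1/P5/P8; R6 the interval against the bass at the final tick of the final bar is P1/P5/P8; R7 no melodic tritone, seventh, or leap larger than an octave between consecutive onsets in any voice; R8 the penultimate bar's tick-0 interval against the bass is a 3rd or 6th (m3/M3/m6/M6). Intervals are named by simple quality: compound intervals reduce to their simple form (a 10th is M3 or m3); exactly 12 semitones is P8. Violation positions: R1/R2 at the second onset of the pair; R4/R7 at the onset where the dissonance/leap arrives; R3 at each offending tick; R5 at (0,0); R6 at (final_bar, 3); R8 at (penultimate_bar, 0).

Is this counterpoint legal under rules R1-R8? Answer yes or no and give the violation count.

bar 0: v0=F3 v1=F4 (P8)
bar 1: v0=A3 v1=A4 (P8)
bar 2: v0=C4 v1=E4 (M3)
bar 3: v0=B3 v1=G4 (m6)
bar 4: v0=G3 v1=B3 (M3)
bar 5: v0=A3 v1=C4 (m3)
bar 6: v0=E3 v1=C4 (m6)
bar 7: v0=F3 v1=F4 (P8)
  R2 @ bar1.0: F3/A3 M3 -> A3/A4 P8 similar
  R4 @ bar3.2: B3/F4 TT untreated
  R7 @ bar3.3: F4->B4 leap 6st
  R2 @ bar7.0: E3/G3 m3 -> F3/F4 P8 similar
  R7 @ bar7.0: G3->F4 leap 10st

No (5 violations)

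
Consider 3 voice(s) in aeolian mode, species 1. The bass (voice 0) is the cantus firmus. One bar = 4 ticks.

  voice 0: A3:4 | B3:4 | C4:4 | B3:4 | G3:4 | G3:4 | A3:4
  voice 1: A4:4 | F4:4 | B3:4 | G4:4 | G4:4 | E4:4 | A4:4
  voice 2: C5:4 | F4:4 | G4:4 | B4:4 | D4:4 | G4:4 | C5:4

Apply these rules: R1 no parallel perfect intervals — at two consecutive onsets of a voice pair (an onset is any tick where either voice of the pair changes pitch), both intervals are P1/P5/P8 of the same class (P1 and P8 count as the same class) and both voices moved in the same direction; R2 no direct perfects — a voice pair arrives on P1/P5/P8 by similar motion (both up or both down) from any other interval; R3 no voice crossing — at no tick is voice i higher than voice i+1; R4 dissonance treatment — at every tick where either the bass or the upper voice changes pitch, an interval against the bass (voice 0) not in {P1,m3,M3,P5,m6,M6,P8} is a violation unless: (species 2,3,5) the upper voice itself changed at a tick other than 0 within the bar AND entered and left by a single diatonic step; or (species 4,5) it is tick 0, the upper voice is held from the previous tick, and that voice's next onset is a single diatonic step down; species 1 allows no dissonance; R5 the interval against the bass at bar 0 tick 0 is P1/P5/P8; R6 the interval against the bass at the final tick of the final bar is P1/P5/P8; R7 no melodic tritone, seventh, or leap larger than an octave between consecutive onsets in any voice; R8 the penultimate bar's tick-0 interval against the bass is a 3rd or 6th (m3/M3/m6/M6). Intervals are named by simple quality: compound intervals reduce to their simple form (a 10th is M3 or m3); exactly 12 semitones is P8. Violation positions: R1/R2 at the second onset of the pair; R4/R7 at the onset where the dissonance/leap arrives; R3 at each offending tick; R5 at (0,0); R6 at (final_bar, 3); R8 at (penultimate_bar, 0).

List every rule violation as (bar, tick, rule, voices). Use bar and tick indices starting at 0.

(0, 0, R5, (0, 2))
(1, 0, R2, (1, 2))
(1, 0, R4, (0, 1))
(1, 0, R4, (0, 2))
(2, 0, R2, (0, 2))
(2, 0, R3, (0, 1))
(2, 0, R4, (0, 1))
(2, 0, R7, (1,))
(2, 1, R3, (0, 1))
(2, 2, R3, (0, 1))
(2, 3, R3, (0, 1))
(4, 0, R2, (0, 2))
(4, 0, R3, (1, 2))
(4, 1, R3, (1, 2))
(4, 2, R3, (1, 2))
(4, 3, R3, (1, 2))
(5, 0, R8, (0, 2))
(6, 0, R2, (0, 1))
(6, 3, R6, (0, 2))

bar 0: v0=A3 v1=A4 v2=C5 downbeat m3
bar 1: v0=B3 v1=F4 v2=F4 downbeat TT
bar 2: v0=C4 v1=B3 v2=G4 downbeat P5
bar 3: v0=B3 v1=G4 v2=B4 downbeat P8
bar 4: v0=G3 v1=G4 v2=D4 downbeat P5
bar 5: v0=G3 v1=E4 v2=G4 downbeat P8
bar 6: v0=A3 v1=A4 v2=C5 downbeat m3
  -> R5 @ bar 0 tick 0 v(0, 2): opens on m3
  -> R2 @ bar 1 tick 0 v(1, 2): A4/C5 m3 -> F4/F4 P1 similar
  -> R4 @ bar 1 tick 0 v(0, 1): B3/F4 TT untreated
  -> R4 @ bar 1 tick 0 v(0, 2): B3/F4 TT untreated
  -> R2 @ bar 2 tick 0 v(0, 2): B3/F4 TT -> C4/G4 P5 similar
  -> R3 @ bar 2 tick 0 v(0, 1): C4 above B3
  -> R4 @ bar 2 tick 0 v(0, 1): C4/B3 m2 untreated
  -> R7 @ bar 2 tick 0 v(1,): F4->B3 leap 6st
  -> R3 @ bar 2 tick 1 v(0, 1): C4 above B3
  -> R3 @ bar 2 tick 2 v(0, 1): C4 above B3
  -> R3 @ bar 2 tick 3 v(0, 1): C4 above B3
  -> R2 @ bar 4 tick 0 v(0, 2): B3/B4 P8 -> G3/D4 P5 similar
  -> R3 @ bar 4 tick 0 v(1, 2): G4 above D4
  -> R3 @ bar 4 tick 1 v(1, 2): G4 above D4
  -> R3 @ bar 4 tick 2 v(1, 2): G4 above D4
  -> R3 @ bar 4 tick 3 v(1, 2): G4 above D4
  -> R8 @ bar 5 tick 0 v(0, 2): penult P8 not 3rd/6th
  -> R2 @ bar 6 tick 0 v(0, 1): G3/E4 M6 -> A3/A4 P8 similar
  -> R6 @ bar 6 tick 3 v(0, 2): closes on m3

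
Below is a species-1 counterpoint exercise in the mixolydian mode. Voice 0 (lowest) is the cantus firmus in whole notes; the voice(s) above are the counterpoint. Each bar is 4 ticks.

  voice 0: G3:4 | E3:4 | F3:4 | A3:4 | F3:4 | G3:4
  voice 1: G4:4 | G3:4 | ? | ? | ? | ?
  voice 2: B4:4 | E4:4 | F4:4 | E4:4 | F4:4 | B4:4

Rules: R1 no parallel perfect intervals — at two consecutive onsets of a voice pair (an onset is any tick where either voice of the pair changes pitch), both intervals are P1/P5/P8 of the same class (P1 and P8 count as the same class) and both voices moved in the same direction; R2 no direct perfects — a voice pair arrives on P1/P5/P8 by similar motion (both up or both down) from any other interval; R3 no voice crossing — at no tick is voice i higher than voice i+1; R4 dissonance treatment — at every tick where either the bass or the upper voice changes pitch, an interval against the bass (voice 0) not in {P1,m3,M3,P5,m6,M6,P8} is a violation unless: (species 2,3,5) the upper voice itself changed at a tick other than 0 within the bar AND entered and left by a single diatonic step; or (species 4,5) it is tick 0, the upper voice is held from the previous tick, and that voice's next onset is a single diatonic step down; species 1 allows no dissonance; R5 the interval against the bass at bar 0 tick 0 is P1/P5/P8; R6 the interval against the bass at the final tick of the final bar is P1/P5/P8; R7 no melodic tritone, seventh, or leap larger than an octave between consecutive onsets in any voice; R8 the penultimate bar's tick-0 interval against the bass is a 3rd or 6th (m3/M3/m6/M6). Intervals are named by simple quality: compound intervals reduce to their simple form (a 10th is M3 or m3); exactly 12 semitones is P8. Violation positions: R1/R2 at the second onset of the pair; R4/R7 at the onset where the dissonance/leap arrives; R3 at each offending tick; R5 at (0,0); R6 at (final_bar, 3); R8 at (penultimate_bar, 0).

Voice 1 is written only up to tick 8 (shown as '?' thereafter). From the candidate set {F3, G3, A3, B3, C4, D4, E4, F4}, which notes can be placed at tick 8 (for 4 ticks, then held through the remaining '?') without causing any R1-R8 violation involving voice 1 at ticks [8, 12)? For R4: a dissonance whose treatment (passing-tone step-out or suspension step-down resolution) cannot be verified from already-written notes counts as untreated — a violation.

F3: legal
G3: violates R4
A3: legal
B3: violates R4
C4: violates R2
D4: legal
E4: violates R4
F4: violates R2,R7

{A3, D4, F3}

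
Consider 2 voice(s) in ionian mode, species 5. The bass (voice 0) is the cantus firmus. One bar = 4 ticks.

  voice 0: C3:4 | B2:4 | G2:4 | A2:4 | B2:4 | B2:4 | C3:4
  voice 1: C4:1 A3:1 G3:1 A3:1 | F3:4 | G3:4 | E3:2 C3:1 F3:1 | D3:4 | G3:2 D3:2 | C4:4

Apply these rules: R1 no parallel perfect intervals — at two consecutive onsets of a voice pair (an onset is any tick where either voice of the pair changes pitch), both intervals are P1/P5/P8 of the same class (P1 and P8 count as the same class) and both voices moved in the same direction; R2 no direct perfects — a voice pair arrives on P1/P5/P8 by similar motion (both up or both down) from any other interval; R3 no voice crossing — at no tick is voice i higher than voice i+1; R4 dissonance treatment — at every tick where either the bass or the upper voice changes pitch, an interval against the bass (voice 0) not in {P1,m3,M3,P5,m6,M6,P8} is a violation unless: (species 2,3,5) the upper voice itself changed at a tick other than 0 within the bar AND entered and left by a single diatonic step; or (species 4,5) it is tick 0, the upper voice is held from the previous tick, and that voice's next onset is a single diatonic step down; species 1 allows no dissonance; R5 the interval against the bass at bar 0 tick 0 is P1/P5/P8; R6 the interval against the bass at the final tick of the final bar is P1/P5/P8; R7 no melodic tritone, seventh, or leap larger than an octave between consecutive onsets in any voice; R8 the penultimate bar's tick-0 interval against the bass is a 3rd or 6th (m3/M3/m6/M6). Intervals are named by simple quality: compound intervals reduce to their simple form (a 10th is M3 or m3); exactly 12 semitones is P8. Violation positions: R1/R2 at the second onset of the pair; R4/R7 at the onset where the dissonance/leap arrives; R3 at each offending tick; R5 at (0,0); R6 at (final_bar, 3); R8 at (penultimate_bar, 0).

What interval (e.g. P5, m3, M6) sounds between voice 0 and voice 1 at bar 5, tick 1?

m6

voice 0=B2 voice 1=G3 -> m6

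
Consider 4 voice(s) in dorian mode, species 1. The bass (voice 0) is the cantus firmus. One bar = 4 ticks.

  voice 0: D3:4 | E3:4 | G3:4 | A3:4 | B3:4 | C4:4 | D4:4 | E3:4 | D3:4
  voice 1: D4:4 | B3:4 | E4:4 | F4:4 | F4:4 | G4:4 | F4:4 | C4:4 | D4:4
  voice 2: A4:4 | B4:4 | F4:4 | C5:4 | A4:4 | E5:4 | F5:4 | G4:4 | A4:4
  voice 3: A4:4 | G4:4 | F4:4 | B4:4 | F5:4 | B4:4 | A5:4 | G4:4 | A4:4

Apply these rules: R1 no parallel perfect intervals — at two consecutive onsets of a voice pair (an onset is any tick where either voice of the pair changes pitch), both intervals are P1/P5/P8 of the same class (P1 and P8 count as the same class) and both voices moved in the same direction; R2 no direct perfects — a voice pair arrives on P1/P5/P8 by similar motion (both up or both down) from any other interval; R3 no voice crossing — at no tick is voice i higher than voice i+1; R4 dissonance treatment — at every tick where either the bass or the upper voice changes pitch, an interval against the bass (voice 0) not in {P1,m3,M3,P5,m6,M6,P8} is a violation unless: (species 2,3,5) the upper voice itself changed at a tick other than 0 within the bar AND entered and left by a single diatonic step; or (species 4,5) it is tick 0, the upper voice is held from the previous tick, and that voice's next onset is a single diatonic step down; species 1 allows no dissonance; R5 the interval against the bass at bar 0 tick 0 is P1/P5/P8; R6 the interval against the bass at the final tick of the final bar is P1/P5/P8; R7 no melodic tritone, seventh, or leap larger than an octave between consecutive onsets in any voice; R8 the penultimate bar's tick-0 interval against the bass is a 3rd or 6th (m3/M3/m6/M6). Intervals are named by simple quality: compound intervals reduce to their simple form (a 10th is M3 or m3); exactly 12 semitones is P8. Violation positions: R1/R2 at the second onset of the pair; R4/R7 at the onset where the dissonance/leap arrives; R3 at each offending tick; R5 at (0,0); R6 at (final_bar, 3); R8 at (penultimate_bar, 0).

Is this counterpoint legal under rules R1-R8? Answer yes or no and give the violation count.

No (38 violations)

bar 0: v0=D3 v1=D4 v2=A4 v3=A4 (P5)
bar 1: v0=E3 v1=B3 v2=B4 v3=G4 (m3)
bar 2: v0=G3 v1=E4 v2=F4 v3=F4 (m7)
bar 3: v0=A3 v1=F4 v2=C5 v3=B4 (M2)
bar 4: v0=B3 v1=F4 v2=A4 v3=F5 (TT)
bar 5: v0=C4 v1=G4 v2=E5 v3=B4 (M7)
bar 6: v0=D4 v1=F4 v2=F5 v3=A5 (P5)
bar 7: v0=E3 v1=C4 v2=G4 v3=G4 (m3)
bar 8: v0=D3 v1=D4 v2=A4 v3=A4 (P5)
  R1 @ bar1.0: D3/A4 P5 -> E3/B4 P5 similar
  R3 @ bar1.0: B4 above G4
  R3 @ bar1.1: B4 above G4
  R3 @ bar1.2: B4 above G4
  R3 @ bar1.3: B4 above G4
  R2 @ bar2.0: B4/G4 M3 -> F4/F4 P1 similar
  R4 @ bar2.0: G3/F4 m7 untreated
  R4 @ bar2.0: G3/F4 m7 untreated
  R7 @ bar2.0: B4->F4 leap 6st
  R2 @ bar3.0: E4/F4 m2 -> F4/C5 P5 similar
  R3 @ bar3.0: C5 above B4
  R4 @ bar3.0: A3/B4 M2 untreated
  R7 @ bar3.0: F4->B4 leap 6st
  R3 @ bar3.1: C5 above B4
  R3 @ bar3.2: C5 above B4
  R3 @ bar3.3: C5 above B4
  R4 @ bar4.0: B3/F4 TT untreated
  R4 @ bar4.0: B3/A4 m7 untreated
  R4 @ bar4.0: B3/F5 TT untreated
  R7 @ bar4.0: B4->F5 leap 6st
  R2 @ bar5.0: B3/F4 TT -> C4/G4 P5 similar
  R3 @ bar5.0: E5 above B4
  R4 @ bar5.0: C4/B4 M7 untreated
  R7 @ bar5.0: F5->B4 leap 6st
  R3 @ bar5.1: E5 above B4
  R3 @ bar5.2: E5 above B4
  R3 @ bar5.3: E5 above B4
  R2 @ bar6.0: C4/B4 M7 -> D4/A5 P5 similar
  R7 @ bar6.0: B4->A5 leap 10st
  R2 @ bar7.0: F4/F5 P8 -> C4/G4 P5 similar
  R2 @ bar7.0: F4/A5 M3 -> C4/G4 P5 similar
  R2 @ bar7.0: F5/A5 M3 -> G4/G4 P1 similar
  R7 @ bar7.0: D4->E3 leap 10st
  R7 @ bar7.0: F5->G4 leap 10st
  R7 @ bar7.0: A5->G4 leap 14st
  R1 @ bar8.0: C4/G4 P5 -> D4/A4 P5 similar
  R1 @ bar8.0: C4/G4 P5 -> D4/A4 P5 similar
  R1 @ bar8.0: G4/G4 P1 -> A4/A4 P1 similar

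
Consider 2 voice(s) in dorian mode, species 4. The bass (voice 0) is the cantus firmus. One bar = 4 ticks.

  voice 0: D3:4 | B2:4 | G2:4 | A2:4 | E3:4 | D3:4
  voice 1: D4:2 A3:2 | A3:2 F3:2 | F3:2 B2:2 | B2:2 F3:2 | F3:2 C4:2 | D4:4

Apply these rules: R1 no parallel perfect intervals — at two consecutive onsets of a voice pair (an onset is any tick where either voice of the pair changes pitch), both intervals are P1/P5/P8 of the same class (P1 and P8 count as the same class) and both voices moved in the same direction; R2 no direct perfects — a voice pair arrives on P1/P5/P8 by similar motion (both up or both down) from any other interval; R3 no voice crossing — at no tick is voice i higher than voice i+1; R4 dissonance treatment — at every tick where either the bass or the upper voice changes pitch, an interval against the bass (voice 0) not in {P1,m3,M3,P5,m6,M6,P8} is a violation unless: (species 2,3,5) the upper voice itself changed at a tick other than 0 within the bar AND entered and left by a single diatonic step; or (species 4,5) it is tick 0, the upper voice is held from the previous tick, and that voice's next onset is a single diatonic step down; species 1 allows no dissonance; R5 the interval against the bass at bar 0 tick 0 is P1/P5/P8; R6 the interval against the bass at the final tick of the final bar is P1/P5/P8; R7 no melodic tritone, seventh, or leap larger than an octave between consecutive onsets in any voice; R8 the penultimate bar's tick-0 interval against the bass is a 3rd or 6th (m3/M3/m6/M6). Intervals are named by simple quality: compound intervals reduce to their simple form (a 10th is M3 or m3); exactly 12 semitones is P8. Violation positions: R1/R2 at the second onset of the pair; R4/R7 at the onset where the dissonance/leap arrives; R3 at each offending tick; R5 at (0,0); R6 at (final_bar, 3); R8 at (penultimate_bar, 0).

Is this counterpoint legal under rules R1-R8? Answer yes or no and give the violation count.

bar 0: v0=D3 v1=D4 (P8)
bar 1: v0=B2 v1=A3 (m7)
bar 2: v0=G2 v1=F3 (m7)
bar 3: v0=A2 v1=B2 (M2)
bar 4: v0=E3 v1=F3 (m2)
bar 5: v0=D3 v1=D4 (P8)
  R4 @ bar1.0: B2/A3 m7 untreated
  R4 @ bar1.2: B2/F3 TT untreated
  R4 @ bar2.0: G2/F3 m7 untreated
  R7 @ bar2.2: F3->B2 leap 6st
  R4 @ bar3.0: A2/B2 M2 untreated
  R7 @ bar3.2: B2->F3 leap 6st
  R4 @ bar4.0: E3/F3 m2 untreated
  R8 @ bar4.0: penult m2 not 3rd/6th

No (8 violations)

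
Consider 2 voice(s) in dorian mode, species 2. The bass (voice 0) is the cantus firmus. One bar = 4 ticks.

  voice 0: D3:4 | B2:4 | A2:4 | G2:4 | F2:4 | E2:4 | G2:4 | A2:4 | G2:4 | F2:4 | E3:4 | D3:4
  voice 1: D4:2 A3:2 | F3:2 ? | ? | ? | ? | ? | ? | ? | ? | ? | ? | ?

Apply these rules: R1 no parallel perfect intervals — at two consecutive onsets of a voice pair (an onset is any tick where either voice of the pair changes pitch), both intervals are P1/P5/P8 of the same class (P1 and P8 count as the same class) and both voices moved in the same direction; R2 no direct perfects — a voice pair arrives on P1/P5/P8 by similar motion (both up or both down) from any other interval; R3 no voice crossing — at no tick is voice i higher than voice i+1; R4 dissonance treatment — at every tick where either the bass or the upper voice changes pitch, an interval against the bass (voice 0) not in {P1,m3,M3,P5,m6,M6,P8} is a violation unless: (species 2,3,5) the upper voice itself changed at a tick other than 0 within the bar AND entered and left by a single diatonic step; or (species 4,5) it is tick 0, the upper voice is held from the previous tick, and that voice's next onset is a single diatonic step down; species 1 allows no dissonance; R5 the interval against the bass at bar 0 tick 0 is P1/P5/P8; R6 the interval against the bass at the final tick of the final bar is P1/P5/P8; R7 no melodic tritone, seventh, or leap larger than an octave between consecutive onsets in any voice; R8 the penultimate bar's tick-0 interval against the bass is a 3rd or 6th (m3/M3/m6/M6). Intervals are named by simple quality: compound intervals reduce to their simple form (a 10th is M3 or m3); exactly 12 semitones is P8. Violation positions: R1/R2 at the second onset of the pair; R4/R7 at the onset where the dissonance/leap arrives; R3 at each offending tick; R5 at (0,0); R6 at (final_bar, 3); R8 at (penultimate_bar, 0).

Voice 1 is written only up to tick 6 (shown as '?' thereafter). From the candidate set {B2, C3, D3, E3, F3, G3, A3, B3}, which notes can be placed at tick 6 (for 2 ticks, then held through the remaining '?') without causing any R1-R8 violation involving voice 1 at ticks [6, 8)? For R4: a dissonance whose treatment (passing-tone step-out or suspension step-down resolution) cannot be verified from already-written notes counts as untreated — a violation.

{D3, F3, G3}

B2: violates R7
C3: violates R4
D3: legal
E3: violates R4
F3: legal
G3: legal
A3: violates R4
B3: violates R7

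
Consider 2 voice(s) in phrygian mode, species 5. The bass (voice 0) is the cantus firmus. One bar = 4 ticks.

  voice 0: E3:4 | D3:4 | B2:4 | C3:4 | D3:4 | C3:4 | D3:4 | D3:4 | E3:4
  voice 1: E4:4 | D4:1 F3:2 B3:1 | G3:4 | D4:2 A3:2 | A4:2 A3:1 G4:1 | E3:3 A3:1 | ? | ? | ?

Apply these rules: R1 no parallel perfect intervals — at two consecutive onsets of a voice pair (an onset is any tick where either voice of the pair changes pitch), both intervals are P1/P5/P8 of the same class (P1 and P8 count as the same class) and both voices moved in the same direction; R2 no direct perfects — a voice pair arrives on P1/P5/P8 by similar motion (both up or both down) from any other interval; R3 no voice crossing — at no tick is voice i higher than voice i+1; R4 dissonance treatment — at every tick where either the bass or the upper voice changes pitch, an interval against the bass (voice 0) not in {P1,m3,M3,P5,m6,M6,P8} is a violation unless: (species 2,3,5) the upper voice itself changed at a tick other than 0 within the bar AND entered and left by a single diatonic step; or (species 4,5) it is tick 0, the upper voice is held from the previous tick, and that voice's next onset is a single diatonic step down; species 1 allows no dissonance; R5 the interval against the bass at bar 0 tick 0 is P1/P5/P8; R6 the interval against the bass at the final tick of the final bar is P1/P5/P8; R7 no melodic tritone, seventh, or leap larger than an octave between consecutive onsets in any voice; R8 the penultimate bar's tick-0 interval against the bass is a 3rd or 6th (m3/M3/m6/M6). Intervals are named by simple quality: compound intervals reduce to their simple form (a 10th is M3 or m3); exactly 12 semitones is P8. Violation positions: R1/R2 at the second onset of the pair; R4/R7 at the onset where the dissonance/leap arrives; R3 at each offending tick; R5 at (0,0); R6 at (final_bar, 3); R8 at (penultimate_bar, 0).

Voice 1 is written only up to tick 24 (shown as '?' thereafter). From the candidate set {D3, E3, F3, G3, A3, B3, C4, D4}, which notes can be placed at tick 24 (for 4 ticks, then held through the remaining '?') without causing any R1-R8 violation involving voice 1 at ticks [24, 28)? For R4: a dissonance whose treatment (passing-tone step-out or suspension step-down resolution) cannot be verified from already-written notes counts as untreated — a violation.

{A3, B3, D3, F3}

D3: legal
E3: violates R4
F3: legal
G3: violates R4
A3: legal
B3: legal
C4: violates R4
D4: violates R2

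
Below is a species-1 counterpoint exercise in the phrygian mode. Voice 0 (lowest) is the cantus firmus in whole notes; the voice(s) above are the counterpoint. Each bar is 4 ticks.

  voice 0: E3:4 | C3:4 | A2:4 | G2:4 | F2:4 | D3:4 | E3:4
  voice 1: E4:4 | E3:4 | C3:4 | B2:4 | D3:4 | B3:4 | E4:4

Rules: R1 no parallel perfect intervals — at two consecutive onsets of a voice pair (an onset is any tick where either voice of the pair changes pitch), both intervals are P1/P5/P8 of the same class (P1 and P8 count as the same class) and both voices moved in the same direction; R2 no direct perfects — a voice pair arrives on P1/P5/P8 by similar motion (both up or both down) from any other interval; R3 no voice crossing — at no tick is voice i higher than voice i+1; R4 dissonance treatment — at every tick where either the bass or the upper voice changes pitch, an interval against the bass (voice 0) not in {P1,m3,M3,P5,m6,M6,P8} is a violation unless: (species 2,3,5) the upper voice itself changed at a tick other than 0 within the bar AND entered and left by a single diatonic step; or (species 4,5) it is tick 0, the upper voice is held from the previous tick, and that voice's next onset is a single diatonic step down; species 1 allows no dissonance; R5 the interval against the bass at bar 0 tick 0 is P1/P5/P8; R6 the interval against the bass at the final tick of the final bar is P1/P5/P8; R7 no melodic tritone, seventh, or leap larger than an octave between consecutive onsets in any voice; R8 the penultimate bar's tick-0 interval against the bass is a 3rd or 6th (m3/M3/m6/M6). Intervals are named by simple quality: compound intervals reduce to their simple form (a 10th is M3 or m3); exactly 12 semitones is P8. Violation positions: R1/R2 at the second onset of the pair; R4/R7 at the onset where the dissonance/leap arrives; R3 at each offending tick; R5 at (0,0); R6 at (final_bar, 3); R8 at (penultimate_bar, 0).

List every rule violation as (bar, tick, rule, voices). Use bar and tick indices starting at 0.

bar 0: v0=E3 v1=E4 downbeat P8
bar 1: v0=C3 v1=E3 downbeat M3
bar 2: v0=A2 v1=C3 downbeat m3
bar 3: v0=G2 v1=B2 downbeat M3
bar 4: v0=F2 v1=D3 downbeat M6
bar 5: v0=D3 v1=B3 downbeat M6
bar 6: v0=E3 v1=E4 downbeat P8
  -> R2 @ bar 6 tick 0 v(0, 1): D3/B3 M6 -> E3/E4 P8 similar

(6, 0, R2, (0, 1))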